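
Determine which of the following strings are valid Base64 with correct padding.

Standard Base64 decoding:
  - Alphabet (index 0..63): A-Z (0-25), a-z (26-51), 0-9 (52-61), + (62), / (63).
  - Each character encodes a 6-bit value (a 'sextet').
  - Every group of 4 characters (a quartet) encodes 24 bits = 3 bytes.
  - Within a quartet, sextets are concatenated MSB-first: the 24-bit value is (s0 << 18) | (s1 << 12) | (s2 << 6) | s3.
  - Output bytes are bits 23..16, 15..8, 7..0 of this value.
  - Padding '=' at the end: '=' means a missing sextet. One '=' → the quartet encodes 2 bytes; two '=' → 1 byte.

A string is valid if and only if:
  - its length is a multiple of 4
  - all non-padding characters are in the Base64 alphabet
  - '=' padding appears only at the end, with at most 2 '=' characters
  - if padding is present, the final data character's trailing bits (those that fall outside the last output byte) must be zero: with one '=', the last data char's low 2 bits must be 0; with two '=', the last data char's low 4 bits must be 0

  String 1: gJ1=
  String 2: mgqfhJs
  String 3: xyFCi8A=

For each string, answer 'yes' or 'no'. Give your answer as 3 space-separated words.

Answer: no no yes

Derivation:
String 1: 'gJ1=' → invalid (bad trailing bits)
String 2: 'mgqfhJs' → invalid (len=7 not mult of 4)
String 3: 'xyFCi8A=' → valid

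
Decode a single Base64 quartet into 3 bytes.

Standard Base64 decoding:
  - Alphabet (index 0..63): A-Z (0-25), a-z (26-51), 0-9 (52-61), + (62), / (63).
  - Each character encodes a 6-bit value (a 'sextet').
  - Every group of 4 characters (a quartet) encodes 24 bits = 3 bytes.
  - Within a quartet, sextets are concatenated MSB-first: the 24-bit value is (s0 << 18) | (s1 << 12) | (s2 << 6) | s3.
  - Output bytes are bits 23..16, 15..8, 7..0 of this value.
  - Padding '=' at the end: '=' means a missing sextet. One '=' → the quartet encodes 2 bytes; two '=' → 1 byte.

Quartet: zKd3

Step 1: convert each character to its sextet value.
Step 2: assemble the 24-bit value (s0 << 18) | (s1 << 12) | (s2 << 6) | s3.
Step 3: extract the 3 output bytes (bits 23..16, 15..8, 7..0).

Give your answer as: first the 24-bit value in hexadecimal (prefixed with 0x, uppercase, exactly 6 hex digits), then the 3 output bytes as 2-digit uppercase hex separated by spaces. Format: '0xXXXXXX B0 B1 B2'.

Answer: 0xCCA777 CC A7 77

Derivation:
Sextets: z=51, K=10, d=29, 3=55
24-bit: (51<<18) | (10<<12) | (29<<6) | 55
      = 0xCC0000 | 0x00A000 | 0x000740 | 0x000037
      = 0xCCA777
Bytes: (v>>16)&0xFF=CC, (v>>8)&0xFF=A7, v&0xFF=77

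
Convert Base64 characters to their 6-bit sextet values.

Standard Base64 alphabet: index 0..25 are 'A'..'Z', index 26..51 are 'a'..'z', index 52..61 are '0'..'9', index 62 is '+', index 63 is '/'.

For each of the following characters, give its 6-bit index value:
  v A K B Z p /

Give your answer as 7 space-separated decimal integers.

Answer: 47 0 10 1 25 41 63

Derivation:
'v': a..z range, 26 + ord('v') − ord('a') = 47
'A': A..Z range, ord('A') − ord('A') = 0
'K': A..Z range, ord('K') − ord('A') = 10
'B': A..Z range, ord('B') − ord('A') = 1
'Z': A..Z range, ord('Z') − ord('A') = 25
'p': a..z range, 26 + ord('p') − ord('a') = 41
'/': index 63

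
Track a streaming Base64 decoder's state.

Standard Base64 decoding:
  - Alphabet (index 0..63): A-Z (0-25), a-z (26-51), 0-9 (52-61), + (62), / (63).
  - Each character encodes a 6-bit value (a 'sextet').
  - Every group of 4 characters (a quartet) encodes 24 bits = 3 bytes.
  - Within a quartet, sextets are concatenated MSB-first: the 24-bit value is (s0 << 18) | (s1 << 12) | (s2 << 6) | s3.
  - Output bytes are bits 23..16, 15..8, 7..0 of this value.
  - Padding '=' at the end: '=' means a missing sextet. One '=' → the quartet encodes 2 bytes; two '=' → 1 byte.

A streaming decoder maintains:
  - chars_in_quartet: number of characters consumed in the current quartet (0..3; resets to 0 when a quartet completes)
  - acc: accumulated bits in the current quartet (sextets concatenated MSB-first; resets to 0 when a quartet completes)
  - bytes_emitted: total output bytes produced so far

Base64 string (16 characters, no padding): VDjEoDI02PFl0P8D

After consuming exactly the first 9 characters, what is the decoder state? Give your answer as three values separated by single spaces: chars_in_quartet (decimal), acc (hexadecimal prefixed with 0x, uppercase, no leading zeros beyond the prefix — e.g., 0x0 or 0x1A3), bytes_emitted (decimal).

Answer: 1 0x36 6

Derivation:
After char 0 ('V'=21): chars_in_quartet=1 acc=0x15 bytes_emitted=0
After char 1 ('D'=3): chars_in_quartet=2 acc=0x543 bytes_emitted=0
After char 2 ('j'=35): chars_in_quartet=3 acc=0x150E3 bytes_emitted=0
After char 3 ('E'=4): chars_in_quartet=4 acc=0x5438C4 -> emit 54 38 C4, reset; bytes_emitted=3
After char 4 ('o'=40): chars_in_quartet=1 acc=0x28 bytes_emitted=3
After char 5 ('D'=3): chars_in_quartet=2 acc=0xA03 bytes_emitted=3
After char 6 ('I'=8): chars_in_quartet=3 acc=0x280C8 bytes_emitted=3
After char 7 ('0'=52): chars_in_quartet=4 acc=0xA03234 -> emit A0 32 34, reset; bytes_emitted=6
After char 8 ('2'=54): chars_in_quartet=1 acc=0x36 bytes_emitted=6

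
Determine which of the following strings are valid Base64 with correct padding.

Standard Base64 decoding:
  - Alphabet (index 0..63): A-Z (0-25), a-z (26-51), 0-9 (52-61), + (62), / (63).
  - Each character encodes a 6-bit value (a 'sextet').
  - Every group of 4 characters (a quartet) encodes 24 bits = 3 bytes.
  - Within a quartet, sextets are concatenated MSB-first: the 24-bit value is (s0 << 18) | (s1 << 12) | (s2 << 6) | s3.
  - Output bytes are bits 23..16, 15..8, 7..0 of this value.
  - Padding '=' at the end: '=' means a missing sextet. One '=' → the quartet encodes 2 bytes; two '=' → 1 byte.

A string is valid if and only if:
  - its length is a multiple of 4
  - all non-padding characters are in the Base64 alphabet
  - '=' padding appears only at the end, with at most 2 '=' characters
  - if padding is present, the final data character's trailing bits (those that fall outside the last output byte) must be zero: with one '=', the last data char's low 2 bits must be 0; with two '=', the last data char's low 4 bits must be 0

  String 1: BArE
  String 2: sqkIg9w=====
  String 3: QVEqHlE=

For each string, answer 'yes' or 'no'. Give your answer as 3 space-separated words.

Answer: yes no yes

Derivation:
String 1: 'BArE' → valid
String 2: 'sqkIg9w=====' → invalid (5 pad chars (max 2))
String 3: 'QVEqHlE=' → valid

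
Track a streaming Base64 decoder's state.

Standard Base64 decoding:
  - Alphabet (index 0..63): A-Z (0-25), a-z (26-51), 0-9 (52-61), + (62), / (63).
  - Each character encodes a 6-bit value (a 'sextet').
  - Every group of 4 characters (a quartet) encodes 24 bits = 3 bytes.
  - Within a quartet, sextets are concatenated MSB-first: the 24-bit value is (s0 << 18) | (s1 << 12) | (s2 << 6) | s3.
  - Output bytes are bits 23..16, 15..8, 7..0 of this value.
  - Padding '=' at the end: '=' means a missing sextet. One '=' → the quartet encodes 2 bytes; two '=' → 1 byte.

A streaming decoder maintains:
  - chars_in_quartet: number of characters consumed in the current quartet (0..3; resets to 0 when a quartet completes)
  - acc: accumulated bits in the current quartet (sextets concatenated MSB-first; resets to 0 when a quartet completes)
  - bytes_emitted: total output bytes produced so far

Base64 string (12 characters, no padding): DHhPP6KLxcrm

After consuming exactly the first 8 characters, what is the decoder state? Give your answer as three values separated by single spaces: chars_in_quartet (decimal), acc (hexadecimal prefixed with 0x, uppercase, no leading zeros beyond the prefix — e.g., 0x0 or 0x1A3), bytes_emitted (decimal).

Answer: 0 0x0 6

Derivation:
After char 0 ('D'=3): chars_in_quartet=1 acc=0x3 bytes_emitted=0
After char 1 ('H'=7): chars_in_quartet=2 acc=0xC7 bytes_emitted=0
After char 2 ('h'=33): chars_in_quartet=3 acc=0x31E1 bytes_emitted=0
After char 3 ('P'=15): chars_in_quartet=4 acc=0xC784F -> emit 0C 78 4F, reset; bytes_emitted=3
After char 4 ('P'=15): chars_in_quartet=1 acc=0xF bytes_emitted=3
After char 5 ('6'=58): chars_in_quartet=2 acc=0x3FA bytes_emitted=3
After char 6 ('K'=10): chars_in_quartet=3 acc=0xFE8A bytes_emitted=3
After char 7 ('L'=11): chars_in_quartet=4 acc=0x3FA28B -> emit 3F A2 8B, reset; bytes_emitted=6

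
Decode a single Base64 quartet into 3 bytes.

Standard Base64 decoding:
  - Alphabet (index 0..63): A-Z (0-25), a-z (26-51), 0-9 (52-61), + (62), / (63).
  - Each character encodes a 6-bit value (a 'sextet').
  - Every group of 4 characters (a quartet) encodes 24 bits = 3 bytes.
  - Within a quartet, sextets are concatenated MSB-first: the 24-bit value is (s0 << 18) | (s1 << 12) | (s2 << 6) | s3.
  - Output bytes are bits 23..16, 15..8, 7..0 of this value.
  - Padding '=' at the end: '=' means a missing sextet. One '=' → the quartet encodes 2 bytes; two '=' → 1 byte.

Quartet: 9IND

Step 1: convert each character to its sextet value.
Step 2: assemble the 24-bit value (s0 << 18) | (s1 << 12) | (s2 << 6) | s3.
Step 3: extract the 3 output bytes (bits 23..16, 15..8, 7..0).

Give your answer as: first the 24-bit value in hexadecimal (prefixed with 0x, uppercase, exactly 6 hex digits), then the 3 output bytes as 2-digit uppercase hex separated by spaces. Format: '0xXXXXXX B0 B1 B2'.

Answer: 0xF48343 F4 83 43

Derivation:
Sextets: 9=61, I=8, N=13, D=3
24-bit: (61<<18) | (8<<12) | (13<<6) | 3
      = 0xF40000 | 0x008000 | 0x000340 | 0x000003
      = 0xF48343
Bytes: (v>>16)&0xFF=F4, (v>>8)&0xFF=83, v&0xFF=43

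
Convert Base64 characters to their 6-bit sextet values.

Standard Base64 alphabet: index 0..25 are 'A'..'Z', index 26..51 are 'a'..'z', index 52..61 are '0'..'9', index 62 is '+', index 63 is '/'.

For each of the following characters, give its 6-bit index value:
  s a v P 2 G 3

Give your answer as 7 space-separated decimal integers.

's': a..z range, 26 + ord('s') − ord('a') = 44
'a': a..z range, 26 + ord('a') − ord('a') = 26
'v': a..z range, 26 + ord('v') − ord('a') = 47
'P': A..Z range, ord('P') − ord('A') = 15
'2': 0..9 range, 52 + ord('2') − ord('0') = 54
'G': A..Z range, ord('G') − ord('A') = 6
'3': 0..9 range, 52 + ord('3') − ord('0') = 55

Answer: 44 26 47 15 54 6 55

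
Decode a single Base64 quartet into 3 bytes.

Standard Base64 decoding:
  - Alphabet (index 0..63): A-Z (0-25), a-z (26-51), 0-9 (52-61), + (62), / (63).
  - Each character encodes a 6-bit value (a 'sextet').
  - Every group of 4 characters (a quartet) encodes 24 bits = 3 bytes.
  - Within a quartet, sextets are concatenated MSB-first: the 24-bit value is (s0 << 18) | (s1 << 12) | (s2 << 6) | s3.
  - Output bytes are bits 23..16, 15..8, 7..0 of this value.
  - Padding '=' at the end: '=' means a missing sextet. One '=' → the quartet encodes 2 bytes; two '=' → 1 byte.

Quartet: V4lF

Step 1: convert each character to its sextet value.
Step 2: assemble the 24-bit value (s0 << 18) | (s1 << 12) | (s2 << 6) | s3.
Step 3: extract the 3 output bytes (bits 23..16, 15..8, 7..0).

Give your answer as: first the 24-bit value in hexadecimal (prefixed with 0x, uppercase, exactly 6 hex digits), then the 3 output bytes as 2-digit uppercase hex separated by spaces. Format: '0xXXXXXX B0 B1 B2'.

Sextets: V=21, 4=56, l=37, F=5
24-bit: (21<<18) | (56<<12) | (37<<6) | 5
      = 0x540000 | 0x038000 | 0x000940 | 0x000005
      = 0x578945
Bytes: (v>>16)&0xFF=57, (v>>8)&0xFF=89, v&0xFF=45

Answer: 0x578945 57 89 45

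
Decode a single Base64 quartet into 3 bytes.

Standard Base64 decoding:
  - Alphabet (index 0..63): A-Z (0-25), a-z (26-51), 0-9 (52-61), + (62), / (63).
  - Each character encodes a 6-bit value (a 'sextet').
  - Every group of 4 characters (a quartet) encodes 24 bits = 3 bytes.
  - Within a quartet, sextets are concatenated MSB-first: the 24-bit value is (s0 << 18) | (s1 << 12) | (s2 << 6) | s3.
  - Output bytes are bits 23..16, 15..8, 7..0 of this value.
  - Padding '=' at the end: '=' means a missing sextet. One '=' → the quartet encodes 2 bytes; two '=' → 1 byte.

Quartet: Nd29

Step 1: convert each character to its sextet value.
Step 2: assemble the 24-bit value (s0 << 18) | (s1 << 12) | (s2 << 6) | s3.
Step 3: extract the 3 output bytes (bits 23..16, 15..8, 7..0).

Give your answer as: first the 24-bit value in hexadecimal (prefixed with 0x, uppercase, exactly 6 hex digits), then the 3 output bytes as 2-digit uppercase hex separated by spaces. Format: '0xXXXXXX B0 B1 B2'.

Answer: 0x35DDBD 35 DD BD

Derivation:
Sextets: N=13, d=29, 2=54, 9=61
24-bit: (13<<18) | (29<<12) | (54<<6) | 61
      = 0x340000 | 0x01D000 | 0x000D80 | 0x00003D
      = 0x35DDBD
Bytes: (v>>16)&0xFF=35, (v>>8)&0xFF=DD, v&0xFF=BD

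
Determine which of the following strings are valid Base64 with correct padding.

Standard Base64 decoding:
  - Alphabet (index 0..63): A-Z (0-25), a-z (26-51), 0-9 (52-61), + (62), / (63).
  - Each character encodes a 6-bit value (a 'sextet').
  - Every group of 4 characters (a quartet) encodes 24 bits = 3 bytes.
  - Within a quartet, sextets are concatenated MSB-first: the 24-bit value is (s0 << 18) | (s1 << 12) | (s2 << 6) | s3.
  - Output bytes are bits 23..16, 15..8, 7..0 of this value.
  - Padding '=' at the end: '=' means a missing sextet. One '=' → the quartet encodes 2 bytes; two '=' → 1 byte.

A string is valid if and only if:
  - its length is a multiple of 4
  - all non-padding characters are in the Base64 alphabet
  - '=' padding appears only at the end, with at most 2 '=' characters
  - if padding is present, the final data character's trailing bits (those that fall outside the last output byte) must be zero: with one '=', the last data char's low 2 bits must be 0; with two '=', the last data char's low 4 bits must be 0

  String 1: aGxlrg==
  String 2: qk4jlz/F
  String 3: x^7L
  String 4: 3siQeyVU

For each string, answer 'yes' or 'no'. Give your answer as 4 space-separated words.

String 1: 'aGxlrg==' → valid
String 2: 'qk4jlz/F' → valid
String 3: 'x^7L' → invalid (bad char(s): ['^'])
String 4: '3siQeyVU' → valid

Answer: yes yes no yes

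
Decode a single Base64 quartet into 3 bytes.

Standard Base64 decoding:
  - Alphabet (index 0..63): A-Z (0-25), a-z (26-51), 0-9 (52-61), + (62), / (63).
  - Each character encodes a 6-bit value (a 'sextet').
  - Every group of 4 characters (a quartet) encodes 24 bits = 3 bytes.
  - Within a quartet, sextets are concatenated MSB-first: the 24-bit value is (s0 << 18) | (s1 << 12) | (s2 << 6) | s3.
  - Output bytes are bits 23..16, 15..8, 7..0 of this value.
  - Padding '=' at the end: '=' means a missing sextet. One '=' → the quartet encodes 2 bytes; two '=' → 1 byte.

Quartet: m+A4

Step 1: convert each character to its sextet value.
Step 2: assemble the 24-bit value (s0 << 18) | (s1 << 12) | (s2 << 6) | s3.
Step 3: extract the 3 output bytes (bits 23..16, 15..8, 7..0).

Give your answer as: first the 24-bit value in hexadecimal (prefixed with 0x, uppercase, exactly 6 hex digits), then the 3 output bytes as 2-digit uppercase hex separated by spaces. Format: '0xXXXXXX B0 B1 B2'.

Sextets: m=38, +=62, A=0, 4=56
24-bit: (38<<18) | (62<<12) | (0<<6) | 56
      = 0x980000 | 0x03E000 | 0x000000 | 0x000038
      = 0x9BE038
Bytes: (v>>16)&0xFF=9B, (v>>8)&0xFF=E0, v&0xFF=38

Answer: 0x9BE038 9B E0 38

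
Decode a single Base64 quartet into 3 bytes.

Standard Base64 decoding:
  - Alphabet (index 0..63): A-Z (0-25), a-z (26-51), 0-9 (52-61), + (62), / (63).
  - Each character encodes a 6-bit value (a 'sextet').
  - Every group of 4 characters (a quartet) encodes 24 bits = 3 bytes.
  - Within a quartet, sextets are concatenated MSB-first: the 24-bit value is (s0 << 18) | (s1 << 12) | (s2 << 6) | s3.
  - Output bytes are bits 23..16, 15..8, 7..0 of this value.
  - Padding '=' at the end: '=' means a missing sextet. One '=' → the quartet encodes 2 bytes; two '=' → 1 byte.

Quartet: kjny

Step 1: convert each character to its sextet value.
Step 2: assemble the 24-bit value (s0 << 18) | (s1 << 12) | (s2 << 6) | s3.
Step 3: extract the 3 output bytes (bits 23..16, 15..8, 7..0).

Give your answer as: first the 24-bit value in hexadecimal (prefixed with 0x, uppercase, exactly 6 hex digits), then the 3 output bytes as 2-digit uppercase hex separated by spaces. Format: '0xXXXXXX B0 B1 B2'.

Answer: 0x9239F2 92 39 F2

Derivation:
Sextets: k=36, j=35, n=39, y=50
24-bit: (36<<18) | (35<<12) | (39<<6) | 50
      = 0x900000 | 0x023000 | 0x0009C0 | 0x000032
      = 0x9239F2
Bytes: (v>>16)&0xFF=92, (v>>8)&0xFF=39, v&0xFF=F2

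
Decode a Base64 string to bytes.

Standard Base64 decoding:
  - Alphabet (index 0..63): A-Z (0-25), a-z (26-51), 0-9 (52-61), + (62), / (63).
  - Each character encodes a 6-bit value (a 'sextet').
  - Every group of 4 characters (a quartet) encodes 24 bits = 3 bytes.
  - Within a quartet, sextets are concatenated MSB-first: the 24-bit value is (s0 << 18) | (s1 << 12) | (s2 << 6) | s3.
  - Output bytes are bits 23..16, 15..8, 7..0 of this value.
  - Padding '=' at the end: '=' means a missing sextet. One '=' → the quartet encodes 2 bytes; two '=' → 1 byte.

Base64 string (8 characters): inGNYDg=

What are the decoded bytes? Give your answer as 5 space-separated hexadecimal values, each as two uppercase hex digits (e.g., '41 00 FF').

Answer: 8A 71 8D 60 38

Derivation:
After char 0 ('i'=34): chars_in_quartet=1 acc=0x22 bytes_emitted=0
After char 1 ('n'=39): chars_in_quartet=2 acc=0x8A7 bytes_emitted=0
After char 2 ('G'=6): chars_in_quartet=3 acc=0x229C6 bytes_emitted=0
After char 3 ('N'=13): chars_in_quartet=4 acc=0x8A718D -> emit 8A 71 8D, reset; bytes_emitted=3
After char 4 ('Y'=24): chars_in_quartet=1 acc=0x18 bytes_emitted=3
After char 5 ('D'=3): chars_in_quartet=2 acc=0x603 bytes_emitted=3
After char 6 ('g'=32): chars_in_quartet=3 acc=0x180E0 bytes_emitted=3
Padding '=': partial quartet acc=0x180E0 -> emit 60 38; bytes_emitted=5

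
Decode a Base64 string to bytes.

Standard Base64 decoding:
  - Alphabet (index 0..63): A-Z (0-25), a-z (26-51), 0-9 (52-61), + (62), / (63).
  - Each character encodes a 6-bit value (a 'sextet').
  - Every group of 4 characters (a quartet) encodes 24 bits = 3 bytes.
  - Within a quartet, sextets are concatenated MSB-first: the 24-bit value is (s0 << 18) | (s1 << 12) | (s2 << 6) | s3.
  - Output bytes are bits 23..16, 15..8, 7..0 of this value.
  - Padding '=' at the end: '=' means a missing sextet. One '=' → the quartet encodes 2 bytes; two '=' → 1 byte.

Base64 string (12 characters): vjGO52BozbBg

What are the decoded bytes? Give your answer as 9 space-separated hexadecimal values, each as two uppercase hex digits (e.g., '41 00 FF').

Answer: BE 31 8E E7 60 68 CD B0 60

Derivation:
After char 0 ('v'=47): chars_in_quartet=1 acc=0x2F bytes_emitted=0
After char 1 ('j'=35): chars_in_quartet=2 acc=0xBE3 bytes_emitted=0
After char 2 ('G'=6): chars_in_quartet=3 acc=0x2F8C6 bytes_emitted=0
After char 3 ('O'=14): chars_in_quartet=4 acc=0xBE318E -> emit BE 31 8E, reset; bytes_emitted=3
After char 4 ('5'=57): chars_in_quartet=1 acc=0x39 bytes_emitted=3
After char 5 ('2'=54): chars_in_quartet=2 acc=0xE76 bytes_emitted=3
After char 6 ('B'=1): chars_in_quartet=3 acc=0x39D81 bytes_emitted=3
After char 7 ('o'=40): chars_in_quartet=4 acc=0xE76068 -> emit E7 60 68, reset; bytes_emitted=6
After char 8 ('z'=51): chars_in_quartet=1 acc=0x33 bytes_emitted=6
After char 9 ('b'=27): chars_in_quartet=2 acc=0xCDB bytes_emitted=6
After char 10 ('B'=1): chars_in_quartet=3 acc=0x336C1 bytes_emitted=6
After char 11 ('g'=32): chars_in_quartet=4 acc=0xCDB060 -> emit CD B0 60, reset; bytes_emitted=9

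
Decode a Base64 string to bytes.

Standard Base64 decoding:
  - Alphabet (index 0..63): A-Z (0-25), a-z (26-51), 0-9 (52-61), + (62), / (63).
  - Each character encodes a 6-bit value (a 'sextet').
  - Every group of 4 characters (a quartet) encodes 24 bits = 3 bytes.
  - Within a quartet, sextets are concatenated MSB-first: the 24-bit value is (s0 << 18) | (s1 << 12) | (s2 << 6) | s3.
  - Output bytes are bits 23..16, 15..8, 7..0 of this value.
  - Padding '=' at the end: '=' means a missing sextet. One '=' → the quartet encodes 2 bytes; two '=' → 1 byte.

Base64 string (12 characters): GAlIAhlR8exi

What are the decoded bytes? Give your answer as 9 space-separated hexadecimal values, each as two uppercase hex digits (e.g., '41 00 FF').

Answer: 18 09 48 02 19 51 F1 EC 62

Derivation:
After char 0 ('G'=6): chars_in_quartet=1 acc=0x6 bytes_emitted=0
After char 1 ('A'=0): chars_in_quartet=2 acc=0x180 bytes_emitted=0
After char 2 ('l'=37): chars_in_quartet=3 acc=0x6025 bytes_emitted=0
After char 3 ('I'=8): chars_in_quartet=4 acc=0x180948 -> emit 18 09 48, reset; bytes_emitted=3
After char 4 ('A'=0): chars_in_quartet=1 acc=0x0 bytes_emitted=3
After char 5 ('h'=33): chars_in_quartet=2 acc=0x21 bytes_emitted=3
After char 6 ('l'=37): chars_in_quartet=3 acc=0x865 bytes_emitted=3
After char 7 ('R'=17): chars_in_quartet=4 acc=0x21951 -> emit 02 19 51, reset; bytes_emitted=6
After char 8 ('8'=60): chars_in_quartet=1 acc=0x3C bytes_emitted=6
After char 9 ('e'=30): chars_in_quartet=2 acc=0xF1E bytes_emitted=6
After char 10 ('x'=49): chars_in_quartet=3 acc=0x3C7B1 bytes_emitted=6
After char 11 ('i'=34): chars_in_quartet=4 acc=0xF1EC62 -> emit F1 EC 62, reset; bytes_emitted=9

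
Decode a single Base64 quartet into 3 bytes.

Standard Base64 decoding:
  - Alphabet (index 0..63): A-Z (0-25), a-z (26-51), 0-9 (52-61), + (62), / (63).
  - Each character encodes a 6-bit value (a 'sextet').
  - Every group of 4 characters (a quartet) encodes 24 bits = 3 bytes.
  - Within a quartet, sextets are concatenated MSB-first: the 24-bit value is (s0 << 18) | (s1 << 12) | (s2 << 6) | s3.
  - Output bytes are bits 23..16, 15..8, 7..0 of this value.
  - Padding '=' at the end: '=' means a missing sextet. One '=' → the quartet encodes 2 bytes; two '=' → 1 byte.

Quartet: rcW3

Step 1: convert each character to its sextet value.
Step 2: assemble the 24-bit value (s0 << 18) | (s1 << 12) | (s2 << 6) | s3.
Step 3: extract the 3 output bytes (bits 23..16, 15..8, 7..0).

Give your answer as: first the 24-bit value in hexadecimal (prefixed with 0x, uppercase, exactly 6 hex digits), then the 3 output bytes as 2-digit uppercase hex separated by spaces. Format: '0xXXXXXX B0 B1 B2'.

Answer: 0xADC5B7 AD C5 B7

Derivation:
Sextets: r=43, c=28, W=22, 3=55
24-bit: (43<<18) | (28<<12) | (22<<6) | 55
      = 0xAC0000 | 0x01C000 | 0x000580 | 0x000037
      = 0xADC5B7
Bytes: (v>>16)&0xFF=AD, (v>>8)&0xFF=C5, v&0xFF=B7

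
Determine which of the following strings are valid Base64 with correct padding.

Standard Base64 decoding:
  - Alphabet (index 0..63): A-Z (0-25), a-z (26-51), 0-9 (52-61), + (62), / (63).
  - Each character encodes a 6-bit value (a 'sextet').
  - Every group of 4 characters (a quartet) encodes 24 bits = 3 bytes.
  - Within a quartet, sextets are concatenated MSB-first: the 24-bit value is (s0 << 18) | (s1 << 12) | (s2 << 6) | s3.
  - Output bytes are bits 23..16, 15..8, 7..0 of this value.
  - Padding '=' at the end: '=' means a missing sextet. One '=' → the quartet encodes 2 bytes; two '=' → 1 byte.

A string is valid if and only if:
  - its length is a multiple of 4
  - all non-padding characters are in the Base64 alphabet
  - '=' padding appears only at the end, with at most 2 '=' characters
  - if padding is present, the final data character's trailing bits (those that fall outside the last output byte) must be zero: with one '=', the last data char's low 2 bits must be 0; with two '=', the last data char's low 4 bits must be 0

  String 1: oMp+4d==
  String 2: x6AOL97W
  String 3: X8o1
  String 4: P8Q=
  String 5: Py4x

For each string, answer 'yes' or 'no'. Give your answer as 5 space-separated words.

String 1: 'oMp+4d==' → invalid (bad trailing bits)
String 2: 'x6AOL97W' → valid
String 3: 'X8o1' → valid
String 4: 'P8Q=' → valid
String 5: 'Py4x' → valid

Answer: no yes yes yes yes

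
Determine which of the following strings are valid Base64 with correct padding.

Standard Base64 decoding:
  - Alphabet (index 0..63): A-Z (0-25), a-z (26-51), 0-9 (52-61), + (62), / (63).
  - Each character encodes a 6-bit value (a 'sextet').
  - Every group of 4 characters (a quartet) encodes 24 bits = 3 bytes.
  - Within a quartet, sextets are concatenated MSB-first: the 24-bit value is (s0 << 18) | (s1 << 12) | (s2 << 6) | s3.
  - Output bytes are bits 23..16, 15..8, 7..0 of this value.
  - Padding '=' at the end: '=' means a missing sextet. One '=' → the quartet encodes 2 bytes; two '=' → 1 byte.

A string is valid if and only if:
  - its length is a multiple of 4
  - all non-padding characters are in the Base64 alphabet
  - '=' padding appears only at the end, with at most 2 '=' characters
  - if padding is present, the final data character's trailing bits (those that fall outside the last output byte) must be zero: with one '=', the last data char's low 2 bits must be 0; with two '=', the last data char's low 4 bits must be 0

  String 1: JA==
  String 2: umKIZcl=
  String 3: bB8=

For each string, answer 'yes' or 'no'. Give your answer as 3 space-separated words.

String 1: 'JA==' → valid
String 2: 'umKIZcl=' → invalid (bad trailing bits)
String 3: 'bB8=' → valid

Answer: yes no yes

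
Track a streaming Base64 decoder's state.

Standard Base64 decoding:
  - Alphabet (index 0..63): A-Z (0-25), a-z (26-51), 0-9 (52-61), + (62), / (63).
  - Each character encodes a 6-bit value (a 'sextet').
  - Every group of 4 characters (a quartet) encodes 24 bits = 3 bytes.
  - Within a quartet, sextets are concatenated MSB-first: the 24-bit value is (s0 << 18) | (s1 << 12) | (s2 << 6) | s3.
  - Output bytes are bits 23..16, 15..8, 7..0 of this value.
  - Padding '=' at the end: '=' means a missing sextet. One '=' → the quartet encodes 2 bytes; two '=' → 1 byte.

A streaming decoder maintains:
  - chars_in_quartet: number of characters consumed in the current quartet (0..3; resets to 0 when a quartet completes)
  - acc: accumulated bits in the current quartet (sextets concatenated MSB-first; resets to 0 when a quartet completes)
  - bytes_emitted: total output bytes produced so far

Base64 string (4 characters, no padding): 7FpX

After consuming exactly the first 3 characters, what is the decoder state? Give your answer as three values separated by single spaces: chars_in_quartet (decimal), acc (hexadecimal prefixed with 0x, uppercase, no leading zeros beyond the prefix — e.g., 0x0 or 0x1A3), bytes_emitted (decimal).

After char 0 ('7'=59): chars_in_quartet=1 acc=0x3B bytes_emitted=0
After char 1 ('F'=5): chars_in_quartet=2 acc=0xEC5 bytes_emitted=0
After char 2 ('p'=41): chars_in_quartet=3 acc=0x3B169 bytes_emitted=0

Answer: 3 0x3B169 0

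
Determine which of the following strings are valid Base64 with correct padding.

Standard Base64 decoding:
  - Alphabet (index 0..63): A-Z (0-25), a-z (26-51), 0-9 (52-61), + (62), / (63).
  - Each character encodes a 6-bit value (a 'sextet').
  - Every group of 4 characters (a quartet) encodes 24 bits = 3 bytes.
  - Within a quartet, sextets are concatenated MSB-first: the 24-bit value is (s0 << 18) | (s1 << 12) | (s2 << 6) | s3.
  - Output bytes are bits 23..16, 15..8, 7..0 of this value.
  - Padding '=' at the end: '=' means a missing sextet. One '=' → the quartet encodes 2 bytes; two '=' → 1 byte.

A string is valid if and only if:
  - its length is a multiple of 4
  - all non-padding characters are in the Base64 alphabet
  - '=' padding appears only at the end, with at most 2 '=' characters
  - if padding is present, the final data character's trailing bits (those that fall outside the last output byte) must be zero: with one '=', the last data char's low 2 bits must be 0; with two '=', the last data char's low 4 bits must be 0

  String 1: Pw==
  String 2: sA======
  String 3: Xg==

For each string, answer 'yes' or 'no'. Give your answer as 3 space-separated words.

String 1: 'Pw==' → valid
String 2: 'sA======' → invalid (6 pad chars (max 2))
String 3: 'Xg==' → valid

Answer: yes no yes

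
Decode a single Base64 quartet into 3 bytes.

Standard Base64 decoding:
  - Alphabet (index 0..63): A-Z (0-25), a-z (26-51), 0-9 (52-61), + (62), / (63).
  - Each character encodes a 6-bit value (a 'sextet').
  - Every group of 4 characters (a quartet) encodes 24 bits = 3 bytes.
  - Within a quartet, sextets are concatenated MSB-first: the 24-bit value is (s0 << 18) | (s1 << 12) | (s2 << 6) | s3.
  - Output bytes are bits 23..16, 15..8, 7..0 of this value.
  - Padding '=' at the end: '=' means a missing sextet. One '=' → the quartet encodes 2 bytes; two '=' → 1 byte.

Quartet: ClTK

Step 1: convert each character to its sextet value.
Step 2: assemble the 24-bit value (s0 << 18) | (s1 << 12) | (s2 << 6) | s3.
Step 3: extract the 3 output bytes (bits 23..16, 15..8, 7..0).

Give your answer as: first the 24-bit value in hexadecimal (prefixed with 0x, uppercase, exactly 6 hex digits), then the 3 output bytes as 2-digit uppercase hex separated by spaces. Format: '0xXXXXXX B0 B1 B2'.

Answer: 0x0A54CA 0A 54 CA

Derivation:
Sextets: C=2, l=37, T=19, K=10
24-bit: (2<<18) | (37<<12) | (19<<6) | 10
      = 0x080000 | 0x025000 | 0x0004C0 | 0x00000A
      = 0x0A54CA
Bytes: (v>>16)&0xFF=0A, (v>>8)&0xFF=54, v&0xFF=CA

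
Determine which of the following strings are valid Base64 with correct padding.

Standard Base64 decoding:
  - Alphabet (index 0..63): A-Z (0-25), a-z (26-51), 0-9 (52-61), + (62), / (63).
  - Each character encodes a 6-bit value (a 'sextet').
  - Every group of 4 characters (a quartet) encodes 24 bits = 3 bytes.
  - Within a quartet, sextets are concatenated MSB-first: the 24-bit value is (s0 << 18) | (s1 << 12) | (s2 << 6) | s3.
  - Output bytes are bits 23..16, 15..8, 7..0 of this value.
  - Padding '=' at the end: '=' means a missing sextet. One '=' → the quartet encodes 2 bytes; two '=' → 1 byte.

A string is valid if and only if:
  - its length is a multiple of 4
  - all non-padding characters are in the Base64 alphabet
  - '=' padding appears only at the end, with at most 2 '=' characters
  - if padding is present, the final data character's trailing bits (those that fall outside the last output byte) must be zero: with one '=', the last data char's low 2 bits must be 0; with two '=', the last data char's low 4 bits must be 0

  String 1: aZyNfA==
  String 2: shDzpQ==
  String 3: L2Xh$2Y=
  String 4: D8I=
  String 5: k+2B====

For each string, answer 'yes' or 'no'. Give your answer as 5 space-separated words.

Answer: yes yes no yes no

Derivation:
String 1: 'aZyNfA==' → valid
String 2: 'shDzpQ==' → valid
String 3: 'L2Xh$2Y=' → invalid (bad char(s): ['$'])
String 4: 'D8I=' → valid
String 5: 'k+2B====' → invalid (4 pad chars (max 2))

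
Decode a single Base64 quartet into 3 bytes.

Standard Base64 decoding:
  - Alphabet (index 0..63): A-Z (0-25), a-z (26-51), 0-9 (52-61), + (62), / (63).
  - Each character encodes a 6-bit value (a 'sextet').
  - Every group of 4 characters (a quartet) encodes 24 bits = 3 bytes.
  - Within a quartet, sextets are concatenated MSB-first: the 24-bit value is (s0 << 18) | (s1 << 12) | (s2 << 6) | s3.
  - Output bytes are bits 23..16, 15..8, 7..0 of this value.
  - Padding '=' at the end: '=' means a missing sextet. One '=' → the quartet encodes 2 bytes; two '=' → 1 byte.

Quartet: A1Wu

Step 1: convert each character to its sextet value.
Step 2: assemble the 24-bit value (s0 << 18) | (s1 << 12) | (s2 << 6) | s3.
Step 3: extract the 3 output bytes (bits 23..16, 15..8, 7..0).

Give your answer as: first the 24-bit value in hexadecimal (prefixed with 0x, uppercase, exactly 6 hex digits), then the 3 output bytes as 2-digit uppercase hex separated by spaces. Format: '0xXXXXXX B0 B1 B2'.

Sextets: A=0, 1=53, W=22, u=46
24-bit: (0<<18) | (53<<12) | (22<<6) | 46
      = 0x000000 | 0x035000 | 0x000580 | 0x00002E
      = 0x0355AE
Bytes: (v>>16)&0xFF=03, (v>>8)&0xFF=55, v&0xFF=AE

Answer: 0x0355AE 03 55 AE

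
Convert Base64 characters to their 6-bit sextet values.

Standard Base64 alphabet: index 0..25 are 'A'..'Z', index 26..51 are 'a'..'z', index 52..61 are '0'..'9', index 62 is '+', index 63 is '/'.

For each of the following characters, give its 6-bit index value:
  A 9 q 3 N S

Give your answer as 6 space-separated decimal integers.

'A': A..Z range, ord('A') − ord('A') = 0
'9': 0..9 range, 52 + ord('9') − ord('0') = 61
'q': a..z range, 26 + ord('q') − ord('a') = 42
'3': 0..9 range, 52 + ord('3') − ord('0') = 55
'N': A..Z range, ord('N') − ord('A') = 13
'S': A..Z range, ord('S') − ord('A') = 18

Answer: 0 61 42 55 13 18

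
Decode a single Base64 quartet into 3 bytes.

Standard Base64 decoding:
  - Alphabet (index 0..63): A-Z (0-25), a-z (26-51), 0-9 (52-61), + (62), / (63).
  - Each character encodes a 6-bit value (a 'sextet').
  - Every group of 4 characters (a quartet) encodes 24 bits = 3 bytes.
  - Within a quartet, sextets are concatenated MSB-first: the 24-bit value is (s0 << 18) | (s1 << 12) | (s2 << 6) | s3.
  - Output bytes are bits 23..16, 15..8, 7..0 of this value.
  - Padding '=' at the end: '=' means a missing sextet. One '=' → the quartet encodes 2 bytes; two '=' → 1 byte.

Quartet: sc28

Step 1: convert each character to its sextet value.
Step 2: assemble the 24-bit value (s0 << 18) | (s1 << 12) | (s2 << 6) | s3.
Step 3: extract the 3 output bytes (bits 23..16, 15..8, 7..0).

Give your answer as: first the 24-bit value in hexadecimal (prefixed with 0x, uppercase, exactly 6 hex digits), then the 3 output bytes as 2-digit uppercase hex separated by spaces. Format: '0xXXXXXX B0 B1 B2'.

Answer: 0xB1CDBC B1 CD BC

Derivation:
Sextets: s=44, c=28, 2=54, 8=60
24-bit: (44<<18) | (28<<12) | (54<<6) | 60
      = 0xB00000 | 0x01C000 | 0x000D80 | 0x00003C
      = 0xB1CDBC
Bytes: (v>>16)&0xFF=B1, (v>>8)&0xFF=CD, v&0xFF=BC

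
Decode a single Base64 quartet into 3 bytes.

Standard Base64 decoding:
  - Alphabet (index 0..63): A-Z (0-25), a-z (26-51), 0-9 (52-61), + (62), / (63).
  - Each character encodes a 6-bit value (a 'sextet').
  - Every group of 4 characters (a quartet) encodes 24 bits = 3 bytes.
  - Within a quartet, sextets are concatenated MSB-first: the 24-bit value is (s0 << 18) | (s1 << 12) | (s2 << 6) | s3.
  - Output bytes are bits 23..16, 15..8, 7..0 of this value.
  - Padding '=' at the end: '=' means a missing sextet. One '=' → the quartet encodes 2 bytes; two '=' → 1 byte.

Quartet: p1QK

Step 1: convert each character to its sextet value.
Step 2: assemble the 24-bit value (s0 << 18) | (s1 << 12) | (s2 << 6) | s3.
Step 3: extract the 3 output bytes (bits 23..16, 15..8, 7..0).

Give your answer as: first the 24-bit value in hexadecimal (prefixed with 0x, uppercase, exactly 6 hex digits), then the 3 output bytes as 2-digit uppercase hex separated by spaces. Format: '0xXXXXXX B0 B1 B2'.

Sextets: p=41, 1=53, Q=16, K=10
24-bit: (41<<18) | (53<<12) | (16<<6) | 10
      = 0xA40000 | 0x035000 | 0x000400 | 0x00000A
      = 0xA7540A
Bytes: (v>>16)&0xFF=A7, (v>>8)&0xFF=54, v&0xFF=0A

Answer: 0xA7540A A7 54 0A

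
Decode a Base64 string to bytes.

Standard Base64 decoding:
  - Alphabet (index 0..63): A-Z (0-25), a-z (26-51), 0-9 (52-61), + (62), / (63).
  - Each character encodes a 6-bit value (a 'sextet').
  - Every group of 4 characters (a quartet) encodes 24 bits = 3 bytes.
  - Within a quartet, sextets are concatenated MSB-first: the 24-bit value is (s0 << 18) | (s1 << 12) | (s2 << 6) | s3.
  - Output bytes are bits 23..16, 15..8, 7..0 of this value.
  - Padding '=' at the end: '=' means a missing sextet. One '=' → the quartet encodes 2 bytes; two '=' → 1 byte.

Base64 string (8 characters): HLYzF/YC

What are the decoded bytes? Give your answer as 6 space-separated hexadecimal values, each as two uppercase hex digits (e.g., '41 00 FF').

After char 0 ('H'=7): chars_in_quartet=1 acc=0x7 bytes_emitted=0
After char 1 ('L'=11): chars_in_quartet=2 acc=0x1CB bytes_emitted=0
After char 2 ('Y'=24): chars_in_quartet=3 acc=0x72D8 bytes_emitted=0
After char 3 ('z'=51): chars_in_quartet=4 acc=0x1CB633 -> emit 1C B6 33, reset; bytes_emitted=3
After char 4 ('F'=5): chars_in_quartet=1 acc=0x5 bytes_emitted=3
After char 5 ('/'=63): chars_in_quartet=2 acc=0x17F bytes_emitted=3
After char 6 ('Y'=24): chars_in_quartet=3 acc=0x5FD8 bytes_emitted=3
After char 7 ('C'=2): chars_in_quartet=4 acc=0x17F602 -> emit 17 F6 02, reset; bytes_emitted=6

Answer: 1C B6 33 17 F6 02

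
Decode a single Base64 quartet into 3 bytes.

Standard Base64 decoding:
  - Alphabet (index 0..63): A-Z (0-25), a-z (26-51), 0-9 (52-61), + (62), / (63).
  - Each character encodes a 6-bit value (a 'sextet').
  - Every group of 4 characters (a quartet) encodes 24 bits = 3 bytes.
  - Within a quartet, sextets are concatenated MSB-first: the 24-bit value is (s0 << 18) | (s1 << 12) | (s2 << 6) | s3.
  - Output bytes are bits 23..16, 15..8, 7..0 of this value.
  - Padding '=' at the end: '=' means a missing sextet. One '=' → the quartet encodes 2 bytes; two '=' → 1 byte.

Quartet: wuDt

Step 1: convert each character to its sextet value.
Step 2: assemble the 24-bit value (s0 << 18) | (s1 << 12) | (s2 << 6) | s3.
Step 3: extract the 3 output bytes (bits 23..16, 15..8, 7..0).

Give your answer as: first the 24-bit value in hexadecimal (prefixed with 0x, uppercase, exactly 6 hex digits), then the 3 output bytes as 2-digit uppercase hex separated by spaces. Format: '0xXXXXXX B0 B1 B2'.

Answer: 0xC2E0ED C2 E0 ED

Derivation:
Sextets: w=48, u=46, D=3, t=45
24-bit: (48<<18) | (46<<12) | (3<<6) | 45
      = 0xC00000 | 0x02E000 | 0x0000C0 | 0x00002D
      = 0xC2E0ED
Bytes: (v>>16)&0xFF=C2, (v>>8)&0xFF=E0, v&0xFF=ED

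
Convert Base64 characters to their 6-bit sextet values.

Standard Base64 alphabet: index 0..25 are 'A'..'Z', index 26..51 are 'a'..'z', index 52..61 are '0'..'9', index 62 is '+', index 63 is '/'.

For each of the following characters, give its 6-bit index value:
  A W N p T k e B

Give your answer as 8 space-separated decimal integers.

'A': A..Z range, ord('A') − ord('A') = 0
'W': A..Z range, ord('W') − ord('A') = 22
'N': A..Z range, ord('N') − ord('A') = 13
'p': a..z range, 26 + ord('p') − ord('a') = 41
'T': A..Z range, ord('T') − ord('A') = 19
'k': a..z range, 26 + ord('k') − ord('a') = 36
'e': a..z range, 26 + ord('e') − ord('a') = 30
'B': A..Z range, ord('B') − ord('A') = 1

Answer: 0 22 13 41 19 36 30 1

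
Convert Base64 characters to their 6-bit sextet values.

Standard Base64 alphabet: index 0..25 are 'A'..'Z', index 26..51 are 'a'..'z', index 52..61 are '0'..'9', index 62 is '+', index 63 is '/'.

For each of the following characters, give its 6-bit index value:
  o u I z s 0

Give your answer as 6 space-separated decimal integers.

'o': a..z range, 26 + ord('o') − ord('a') = 40
'u': a..z range, 26 + ord('u') − ord('a') = 46
'I': A..Z range, ord('I') − ord('A') = 8
'z': a..z range, 26 + ord('z') − ord('a') = 51
's': a..z range, 26 + ord('s') − ord('a') = 44
'0': 0..9 range, 52 + ord('0') − ord('0') = 52

Answer: 40 46 8 51 44 52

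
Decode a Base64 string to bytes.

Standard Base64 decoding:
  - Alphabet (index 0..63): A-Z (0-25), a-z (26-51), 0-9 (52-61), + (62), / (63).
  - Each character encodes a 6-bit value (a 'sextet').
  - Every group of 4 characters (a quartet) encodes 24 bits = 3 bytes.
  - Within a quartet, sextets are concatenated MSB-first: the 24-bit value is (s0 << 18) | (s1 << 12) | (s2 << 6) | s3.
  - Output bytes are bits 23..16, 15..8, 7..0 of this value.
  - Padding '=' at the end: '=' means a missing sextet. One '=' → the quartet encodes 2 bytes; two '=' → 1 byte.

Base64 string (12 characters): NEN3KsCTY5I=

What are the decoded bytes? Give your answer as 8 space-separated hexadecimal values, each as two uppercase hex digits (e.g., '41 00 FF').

After char 0 ('N'=13): chars_in_quartet=1 acc=0xD bytes_emitted=0
After char 1 ('E'=4): chars_in_quartet=2 acc=0x344 bytes_emitted=0
After char 2 ('N'=13): chars_in_quartet=3 acc=0xD10D bytes_emitted=0
After char 3 ('3'=55): chars_in_quartet=4 acc=0x344377 -> emit 34 43 77, reset; bytes_emitted=3
After char 4 ('K'=10): chars_in_quartet=1 acc=0xA bytes_emitted=3
After char 5 ('s'=44): chars_in_quartet=2 acc=0x2AC bytes_emitted=3
After char 6 ('C'=2): chars_in_quartet=3 acc=0xAB02 bytes_emitted=3
After char 7 ('T'=19): chars_in_quartet=4 acc=0x2AC093 -> emit 2A C0 93, reset; bytes_emitted=6
After char 8 ('Y'=24): chars_in_quartet=1 acc=0x18 bytes_emitted=6
After char 9 ('5'=57): chars_in_quartet=2 acc=0x639 bytes_emitted=6
After char 10 ('I'=8): chars_in_quartet=3 acc=0x18E48 bytes_emitted=6
Padding '=': partial quartet acc=0x18E48 -> emit 63 92; bytes_emitted=8

Answer: 34 43 77 2A C0 93 63 92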